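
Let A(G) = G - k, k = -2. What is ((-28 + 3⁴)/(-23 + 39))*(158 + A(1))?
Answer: 8533/16 ≈ 533.31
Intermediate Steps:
A(G) = 2 + G (A(G) = G - 1*(-2) = G + 2 = 2 + G)
((-28 + 3⁴)/(-23 + 39))*(158 + A(1)) = ((-28 + 3⁴)/(-23 + 39))*(158 + (2 + 1)) = ((-28 + 81)/16)*(158 + 3) = (53*(1/16))*161 = (53/16)*161 = 8533/16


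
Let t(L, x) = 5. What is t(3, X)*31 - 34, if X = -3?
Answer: 121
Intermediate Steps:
t(3, X)*31 - 34 = 5*31 - 34 = 155 - 34 = 121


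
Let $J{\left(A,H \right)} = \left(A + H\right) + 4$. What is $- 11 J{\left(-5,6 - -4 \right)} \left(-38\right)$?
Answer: $3762$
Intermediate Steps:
$J{\left(A,H \right)} = 4 + A + H$
$- 11 J{\left(-5,6 - -4 \right)} \left(-38\right) = - 11 \left(4 - 5 + \left(6 - -4\right)\right) \left(-38\right) = - 11 \left(4 - 5 + \left(6 + 4\right)\right) \left(-38\right) = - 11 \left(4 - 5 + 10\right) \left(-38\right) = \left(-11\right) 9 \left(-38\right) = \left(-99\right) \left(-38\right) = 3762$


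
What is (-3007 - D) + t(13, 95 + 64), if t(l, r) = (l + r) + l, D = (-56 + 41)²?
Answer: -3047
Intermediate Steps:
D = 225 (D = (-15)² = 225)
t(l, r) = r + 2*l
(-3007 - D) + t(13, 95 + 64) = (-3007 - 1*225) + ((95 + 64) + 2*13) = (-3007 - 225) + (159 + 26) = -3232 + 185 = -3047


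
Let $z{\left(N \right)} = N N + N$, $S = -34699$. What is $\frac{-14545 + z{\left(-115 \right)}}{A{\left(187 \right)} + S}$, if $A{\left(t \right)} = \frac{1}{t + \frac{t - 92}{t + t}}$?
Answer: $\frac{100497355}{2430074693} \approx 0.041356$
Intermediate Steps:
$A{\left(t \right)} = \frac{1}{t + \frac{-92 + t}{2 t}}$
$z{\left(N \right)} = N + N^{2}$ ($z{\left(N \right)} = N^{2} + N = N + N^{2}$)
$\frac{-14545 + z{\left(-115 \right)}}{A{\left(187 \right)} + S} = \frac{-14545 - 115 \left(1 - 115\right)}{2 \cdot 187 \frac{1}{-92 + 187 + 2 \cdot 187^{2}} - 34699} = \frac{-14545 - -13110}{2 \cdot 187 \frac{1}{-92 + 187 + 2 \cdot 34969} - 34699} = \frac{-14545 + 13110}{2 \cdot 187 \frac{1}{-92 + 187 + 69938} - 34699} = - \frac{1435}{2 \cdot 187 \cdot \frac{1}{70033} - 34699} = - \frac{1435}{\frac{374}{70033} - 34699} = - \frac{1435}{- \frac{2430074693}{70033}} = \left(-1435\right) \left(- \frac{70033}{2430074693}\right) = \frac{100497355}{2430074693}$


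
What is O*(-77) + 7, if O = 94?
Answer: -7231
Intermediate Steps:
O*(-77) + 7 = 94*(-77) + 7 = -7238 + 7 = -7231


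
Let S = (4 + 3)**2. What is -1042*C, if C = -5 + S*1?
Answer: -45848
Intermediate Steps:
S = 49 (S = 7**2 = 49)
C = 44 (C = -5 + 49*1 = -5 + 49 = 44)
-1042*C = -1042*44 = -45848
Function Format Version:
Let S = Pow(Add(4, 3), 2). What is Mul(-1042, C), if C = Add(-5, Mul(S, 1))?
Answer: -45848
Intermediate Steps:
S = 49 (S = Pow(7, 2) = 49)
C = 44 (C = Add(-5, Mul(49, 1)) = Add(-5, 49) = 44)
Mul(-1042, C) = Mul(-1042, 44) = -45848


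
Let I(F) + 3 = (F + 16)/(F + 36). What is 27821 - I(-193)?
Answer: 4368191/157 ≈ 27823.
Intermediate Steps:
I(F) = -3 + (16 + F)/(36 + F) (I(F) = -3 + (F + 16)/(F + 36) = -3 + (16 + F)/(36 + F))
27821 - I(-193) = 27821 - 2*(-46 - 1*(-193))/(36 - 193) = 27821 - 2*(-46 + 193)/(-157) = 27821 - 2*(-1)*147/157 = 27821 - 1*(-294/157) = 27821 + 294/157 = 4368191/157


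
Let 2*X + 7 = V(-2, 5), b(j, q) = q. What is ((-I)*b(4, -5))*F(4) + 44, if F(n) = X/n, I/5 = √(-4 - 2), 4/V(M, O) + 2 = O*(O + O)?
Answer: 44 - 2075*I*√6/96 ≈ 44.0 - 52.945*I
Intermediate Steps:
V(M, O) = 4/(-2 + 2*O²) (V(M, O) = 4/(-2 + O*(O + O)) = 4/(-2 + O*(2*O)) = 4/(-2 + 2*O²))
I = 5*I*√6 (I = 5*√(-4 - 2) = 5*√(-6) = 5*(I*√6) = 5*I*√6 ≈ 12.247*I)
X = -83/24 (X = -7/2 + (2/(-1 + 5²))/2 = -7/2 + (2/(-1 + 25))/2 = -7/2 + (2/24)/2 = -7/2 + (2*(1/24))/2 = -7/2 + (½)*(1/12) = -7/2 + 1/24 = -83/24 ≈ -3.4583)
F(n) = -83/(24*n)
((-I)*b(4, -5))*F(4) + 44 = (-5*I*√6*(-5))*(-83/24/4) + 44 = (-5*I*√6*(-5))*(-83/24*¼) + 44 = (25*I*√6)*(-83/96) + 44 = -2075*I*√6/96 + 44 = 44 - 2075*I*√6/96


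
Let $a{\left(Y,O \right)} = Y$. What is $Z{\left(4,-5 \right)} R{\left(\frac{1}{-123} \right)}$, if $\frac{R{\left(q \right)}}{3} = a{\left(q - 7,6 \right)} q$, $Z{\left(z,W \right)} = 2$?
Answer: $\frac{1724}{5043} \approx 0.34186$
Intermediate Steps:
$R{\left(q \right)} = 3 q \left(-7 + q\right)$ ($R{\left(q \right)} = 3 \left(q - 7\right) q = 3 \left(-7 + q\right) q = 3 q \left(-7 + q\right)$)
$Z{\left(4,-5 \right)} R{\left(\frac{1}{-123} \right)} = 2 \frac{3 \left(-7 + \frac{1}{-123}\right)}{-123} = 2 \cdot 3 \left(- \frac{1}{123}\right) \left(-7 - \frac{1}{123}\right) = 2 \cdot 3 \left(- \frac{1}{123}\right) \left(- \frac{862}{123}\right) = 2 \cdot \frac{862}{5043} = \frac{1724}{5043}$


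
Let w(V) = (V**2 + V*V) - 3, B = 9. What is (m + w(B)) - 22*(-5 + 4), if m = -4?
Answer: 177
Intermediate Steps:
w(V) = -3 + 2*V**2 (w(V) = (V**2 + V**2) - 3 = 2*V**2 - 3 = -3 + 2*V**2)
(m + w(B)) - 22*(-5 + 4) = (-4 + (-3 + 2*9**2)) - 22*(-5 + 4) = (-4 + (-3 + 2*81)) - 22*(-1) = (-4 + (-3 + 162)) + 22 = (-4 + 159) + 22 = 155 + 22 = 177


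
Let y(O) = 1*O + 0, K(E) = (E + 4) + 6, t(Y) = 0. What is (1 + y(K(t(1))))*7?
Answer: 77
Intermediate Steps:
K(E) = 10 + E (K(E) = (4 + E) + 6 = 10 + E)
y(O) = O (y(O) = O + 0 = O)
(1 + y(K(t(1))))*7 = (1 + (10 + 0))*7 = (1 + 10)*7 = 11*7 = 77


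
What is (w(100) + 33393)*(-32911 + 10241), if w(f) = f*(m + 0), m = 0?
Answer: -757019310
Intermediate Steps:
w(f) = 0 (w(f) = f*(0 + 0) = f*0 = 0)
(w(100) + 33393)*(-32911 + 10241) = (0 + 33393)*(-32911 + 10241) = 33393*(-22670) = -757019310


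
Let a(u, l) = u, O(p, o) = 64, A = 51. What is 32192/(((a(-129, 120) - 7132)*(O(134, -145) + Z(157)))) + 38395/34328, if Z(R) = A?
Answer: 4422187707/4094913560 ≈ 1.0799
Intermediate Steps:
Z(R) = 51
32192/(((a(-129, 120) - 7132)*(O(134, -145) + Z(157)))) + 38395/34328 = 32192/(((-129 - 7132)*(64 + 51))) + 38395/34328 = 32192/((-7261*115)) + 38395*(1/34328) = 32192/(-835015) + 5485/4904 = 32192*(-1/835015) + 5485/4904 = -32192/835015 + 5485/4904 = 4422187707/4094913560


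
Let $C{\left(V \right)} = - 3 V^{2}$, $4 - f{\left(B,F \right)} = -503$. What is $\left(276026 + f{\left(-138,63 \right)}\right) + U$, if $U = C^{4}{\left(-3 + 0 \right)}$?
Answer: $807974$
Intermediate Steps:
$f{\left(B,F \right)} = 507$ ($f{\left(B,F \right)} = 4 - -503 = 4 + 503 = 507$)
$U = 531441$ ($U = \left(- 3 \left(-3 + 0\right)^{2}\right)^{4} = \left(- 3 \left(-3\right)^{2}\right)^{4} = \left(\left(-3\right) 9\right)^{4} = \left(-27\right)^{4} = 531441$)
$\left(276026 + f{\left(-138,63 \right)}\right) + U = \left(276026 + 507\right) + 531441 = 276533 + 531441 = 807974$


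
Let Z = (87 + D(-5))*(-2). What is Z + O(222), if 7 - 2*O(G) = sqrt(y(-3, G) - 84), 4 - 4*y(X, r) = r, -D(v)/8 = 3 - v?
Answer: -85/2 - I*sqrt(554)/4 ≈ -42.5 - 5.8843*I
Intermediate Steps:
D(v) = -24 + 8*v (D(v) = -8*(3 - v) = -24 + 8*v)
y(X, r) = 1 - r/4
Z = -46 (Z = (87 + (-24 + 8*(-5)))*(-2) = (87 + (-24 - 40))*(-2) = (87 - 64)*(-2) = 23*(-2) = -46)
O(G) = 7/2 - sqrt(-83 - G/4)/2 (O(G) = 7/2 - sqrt((1 - G/4) - 84)/2 = 7/2 - sqrt(-83 - G/4)/2)
Z + O(222) = -46 + (7/2 - sqrt(-332 - 1*222)/4) = -46 + (7/2 - sqrt(-332 - 222)/4) = -46 + (7/2 - I*sqrt(554)/4) = -85/2 - I*sqrt(554)/4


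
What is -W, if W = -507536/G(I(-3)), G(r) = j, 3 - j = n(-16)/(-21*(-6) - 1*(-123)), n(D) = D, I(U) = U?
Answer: 126376464/763 ≈ 1.6563e+5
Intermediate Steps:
j = 763/249 (j = 3 - (-16)/(-21*(-6) - 1*(-123)) = 3 - (-16)/(126 + 123) = 3 - (-16)/249 = 3 - 1*(-16/249) = 3 + 16/249 = 763/249 ≈ 3.0643)
G(r) = 763/249
W = -126376464/763 (W = -507536/763/249 = -507536*249/763 = -126376464/763 ≈ -1.6563e+5)
-W = -1*(-126376464/763) = 126376464/763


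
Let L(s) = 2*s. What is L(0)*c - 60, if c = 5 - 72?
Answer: -60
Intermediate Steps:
c = -67
L(0)*c - 60 = (2*0)*(-67) - 60 = 0*(-67) - 60 = 0 - 60 = -60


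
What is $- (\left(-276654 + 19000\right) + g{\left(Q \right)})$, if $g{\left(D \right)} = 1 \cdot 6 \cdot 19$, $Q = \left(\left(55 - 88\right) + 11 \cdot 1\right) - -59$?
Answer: $257540$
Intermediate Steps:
$Q = 37$ ($Q = \left(-33 + 11\right) + 59 = -22 + 59 = 37$)
$g{\left(D \right)} = 114$ ($g{\left(D \right)} = 6 \cdot 19 = 114$)
$- (\left(-276654 + 19000\right) + g{\left(Q \right)}) = - (\left(-276654 + 19000\right) + 114) = - (-257654 + 114) = \left(-1\right) \left(-257540\right) = 257540$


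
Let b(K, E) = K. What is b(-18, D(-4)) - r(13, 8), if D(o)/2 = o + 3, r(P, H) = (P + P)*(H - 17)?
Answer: 216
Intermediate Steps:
r(P, H) = 2*P*(-17 + H) (r(P, H) = (2*P)*(-17 + H) = 2*P*(-17 + H))
D(o) = 6 + 2*o (D(o) = 2*(o + 3) = 2*(3 + o) = 6 + 2*o)
b(-18, D(-4)) - r(13, 8) = -18 - 2*13*(-17 + 8) = -18 - 2*13*(-9) = -18 - 1*(-234) = -18 + 234 = 216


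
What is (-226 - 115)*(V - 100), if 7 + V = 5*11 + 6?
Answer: 15686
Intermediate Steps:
V = 54 (V = -7 + (5*11 + 6) = -7 + (55 + 6) = -7 + 61 = 54)
(-226 - 115)*(V - 100) = (-226 - 115)*(54 - 100) = -341*(-46) = 15686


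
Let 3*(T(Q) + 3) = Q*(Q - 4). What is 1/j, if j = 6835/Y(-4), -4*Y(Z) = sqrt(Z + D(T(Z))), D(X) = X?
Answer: -sqrt(33)/82020 ≈ -7.0039e-5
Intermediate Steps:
T(Q) = -3 + Q*(-4 + Q)/3 (T(Q) = -3 + (Q*(Q - 4))/3 = -3 + (Q*(-4 + Q))/3 = -3 + Q*(-4 + Q)/3)
Y(Z) = -sqrt(-3 - Z/3 + Z**2/3)/4 (Y(Z) = -sqrt(Z + (-3 - 4*Z/3 + Z**2/3))/4 = -sqrt(-3 - Z/3 + Z**2/3)/4)
j = -27340*sqrt(33)/11 (j = 6835/((-sqrt(-27 - 3*(-4) + 3*(-4)**2)/12)) = 6835/((-sqrt(-27 + 12 + 3*16)/12)) = 6835/((-sqrt(-27 + 12 + 48)/12)) = 6835/((-sqrt(33)/12)) = 6835*(-4*sqrt(33)/11) = -27340*sqrt(33)/11 ≈ -14278.)
1/j = 1/(-27340*sqrt(33)/11) = -sqrt(33)/82020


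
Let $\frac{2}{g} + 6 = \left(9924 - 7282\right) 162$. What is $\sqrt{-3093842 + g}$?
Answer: $\frac{i \sqrt{141684264070503843}}{213999} \approx 1758.9 i$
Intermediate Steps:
$g = \frac{1}{213999}$ ($g = \frac{2}{-6 + \left(9924 - 7282\right) 162} = \frac{2}{-6 + 2642 \cdot 162} = \frac{2}{-6 + 428004} = \frac{2}{427998} = 2 \cdot \frac{1}{427998} = \frac{1}{213999} \approx 4.6729 \cdot 10^{-6}$)
$\sqrt{-3093842 + g} = \sqrt{-3093842 + \frac{1}{213999}} = \sqrt{- \frac{662079094157}{213999}} = \frac{i \sqrt{141684264070503843}}{213999}$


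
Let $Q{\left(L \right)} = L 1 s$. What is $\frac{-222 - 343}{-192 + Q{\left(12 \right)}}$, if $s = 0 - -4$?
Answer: $\frac{565}{144} \approx 3.9236$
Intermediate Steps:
$s = 4$ ($s = 0 + 4 = 4$)
$Q{\left(L \right)} = 4 L$ ($Q{\left(L \right)} = L 1 \cdot 4 = L 4 = 4 L$)
$\frac{-222 - 343}{-192 + Q{\left(12 \right)}} = \frac{-222 - 343}{-192 + 4 \cdot 12} = - \frac{565}{-192 + 48} = - \frac{565}{-144} = \left(-565\right) \left(- \frac{1}{144}\right) = \frac{565}{144}$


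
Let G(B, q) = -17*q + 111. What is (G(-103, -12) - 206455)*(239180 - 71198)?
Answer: -34627809480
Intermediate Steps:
G(B, q) = 111 - 17*q
(G(-103, -12) - 206455)*(239180 - 71198) = ((111 - 17*(-12)) - 206455)*(239180 - 71198) = ((111 + 204) - 206455)*167982 = (315 - 206455)*167982 = -206140*167982 = -34627809480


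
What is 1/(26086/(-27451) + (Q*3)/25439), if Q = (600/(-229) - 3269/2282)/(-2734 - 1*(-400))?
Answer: -40559340481823068/38542520411836355 ≈ -1.0523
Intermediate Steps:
Q = 302543/174242436 (Q = (600*(-1/229) - 3269*1/2282)/(-2734 + 400) = (-600/229 - 467/326)/(-2334) = -302543/74654*(-1/2334) = 302543/174242436 ≈ 0.0017363)
1/(26086/(-27451) + (Q*3)/25439) = 1/(26086/(-27451) + ((302543/174242436)*3)/25439) = 1/(26086*(-1/27451) + (302543/58080812)*(1/25439)) = 1/(-26086/27451 + 302543/1477517776468) = 1/(-38542520411836355/40559340481823068) = -40559340481823068/38542520411836355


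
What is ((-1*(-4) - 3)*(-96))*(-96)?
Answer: 9216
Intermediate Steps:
((-1*(-4) - 3)*(-96))*(-96) = ((4 - 3)*(-96))*(-96) = (1*(-96))*(-96) = -96*(-96) = 9216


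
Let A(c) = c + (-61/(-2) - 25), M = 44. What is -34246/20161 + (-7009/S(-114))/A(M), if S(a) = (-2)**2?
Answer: -148089157/3991878 ≈ -37.098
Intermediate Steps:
S(a) = 4
A(c) = 11/2 + c (A(c) = c + (-61*(-1/2) - 25) = c + (61/2 - 25) = c + 11/2 = 11/2 + c)
-34246/20161 + (-7009/S(-114))/A(M) = -34246/20161 + (-7009/4)/(11/2 + 44) = -34246*1/20161 + (-7009*1/4)/(99/2) = -34246/20161 - 7009/4*2/99 = -34246/20161 - 7009/198 = -148089157/3991878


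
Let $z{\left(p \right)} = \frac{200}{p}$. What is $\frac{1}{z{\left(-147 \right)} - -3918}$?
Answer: $\frac{147}{575746} \approx 0.00025532$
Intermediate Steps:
$\frac{1}{z{\left(-147 \right)} - -3918} = \frac{1}{\frac{200}{-147} - -3918} = \frac{1}{200 \left(- \frac{1}{147}\right) + \left(-3478 + 7396\right)} = \frac{1}{- \frac{200}{147} + 3918} = \frac{1}{\frac{575746}{147}} = \frac{147}{575746}$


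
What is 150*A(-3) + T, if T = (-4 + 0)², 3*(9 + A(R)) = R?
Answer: -1484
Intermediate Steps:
A(R) = -9 + R/3
T = 16 (T = (-4)² = 16)
150*A(-3) + T = 150*(-9 + (⅓)*(-3)) + 16 = 150*(-9 - 1) + 16 = 150*(-10) + 16 = -1500 + 16 = -1484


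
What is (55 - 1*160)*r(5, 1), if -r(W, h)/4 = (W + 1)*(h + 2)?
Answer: 7560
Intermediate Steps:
r(W, h) = -4*(1 + W)*(2 + h) (r(W, h) = -4*(W + 1)*(h + 2) = -4*(1 + W)*(2 + h))
(55 - 1*160)*r(5, 1) = (55 - 1*160)*(-8 - 8*5 - 4*1 - 4*5*1) = (55 - 160)*(-8 - 40 - 4 - 20) = -105*(-72) = 7560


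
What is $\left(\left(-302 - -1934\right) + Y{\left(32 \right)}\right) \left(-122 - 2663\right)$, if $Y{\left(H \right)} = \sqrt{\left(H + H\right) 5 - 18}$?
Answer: $-4545120 - 2785 \sqrt{302} \approx -4.5935 \cdot 10^{6}$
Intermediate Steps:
$Y{\left(H \right)} = \sqrt{-18 + 10 H}$ ($Y{\left(H \right)} = \sqrt{2 H 5 - 18} = \sqrt{10 H - 18} = \sqrt{-18 + 10 H}$)
$\left(\left(-302 - -1934\right) + Y{\left(32 \right)}\right) \left(-122 - 2663\right) = \left(\left(-302 - -1934\right) + \sqrt{-18 + 10 \cdot 32}\right) \left(-122 - 2663\right) = \left(\left(-302 + 1934\right) + \sqrt{-18 + 320}\right) \left(-2785\right) = \left(1632 + \sqrt{302}\right) \left(-2785\right) = -4545120 - 2785 \sqrt{302}$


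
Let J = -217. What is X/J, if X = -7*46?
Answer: 46/31 ≈ 1.4839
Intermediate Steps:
X = -322
X/J = -322/(-217) = -322*(-1/217) = 46/31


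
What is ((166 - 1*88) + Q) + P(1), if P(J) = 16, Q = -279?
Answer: -185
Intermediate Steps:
((166 - 1*88) + Q) + P(1) = ((166 - 1*88) - 279) + 16 = ((166 - 88) - 279) + 16 = (78 - 279) + 16 = -201 + 16 = -185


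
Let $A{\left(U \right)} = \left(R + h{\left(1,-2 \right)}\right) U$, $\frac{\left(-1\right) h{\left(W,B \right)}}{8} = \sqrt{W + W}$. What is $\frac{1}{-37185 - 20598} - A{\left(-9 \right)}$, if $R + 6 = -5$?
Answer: $- \frac{5720518}{57783} - 72 \sqrt{2} \approx -200.82$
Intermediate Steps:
$h{\left(W,B \right)} = - 8 \sqrt{2} \sqrt{W}$ ($h{\left(W,B \right)} = - 8 \sqrt{W + W} = - 8 \sqrt{2 W} = - 8 \sqrt{2} \sqrt{W}$)
$R = -11$ ($R = -6 - 5 = -11$)
$A{\left(U \right)} = U \left(-11 - 8 \sqrt{2}\right)$ ($A{\left(U \right)} = \left(-11 - 8 \sqrt{2} \sqrt{1}\right) U = \left(-11 - 8 \sqrt{2} \cdot 1\right) U = \left(-11 - 8 \sqrt{2}\right) U = U \left(-11 - 8 \sqrt{2}\right)$)
$\frac{1}{-37185 - 20598} - A{\left(-9 \right)} = \frac{1}{-37185 - 20598} - \left(-1\right) \left(-9\right) \left(11 + 8 \sqrt{2}\right) = \frac{1}{-57783} - \left(99 + 72 \sqrt{2}\right) = - \frac{1}{57783} - \left(99 + 72 \sqrt{2}\right) = - \frac{5720518}{57783} - 72 \sqrt{2}$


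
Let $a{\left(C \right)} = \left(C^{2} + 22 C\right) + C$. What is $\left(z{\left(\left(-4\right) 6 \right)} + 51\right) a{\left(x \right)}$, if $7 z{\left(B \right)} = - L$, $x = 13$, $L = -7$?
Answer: $24336$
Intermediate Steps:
$a{\left(C \right)} = C^{2} + 23 C$
$z{\left(B \right)} = 1$ ($z{\left(B \right)} = \frac{\left(-1\right) \left(-7\right)}{7} = \frac{1}{7} \cdot 7 = 1$)
$\left(z{\left(\left(-4\right) 6 \right)} + 51\right) a{\left(x \right)} = \left(1 + 51\right) 13 \left(23 + 13\right) = 52 \cdot 13 \cdot 36 = 52 \cdot 468 = 24336$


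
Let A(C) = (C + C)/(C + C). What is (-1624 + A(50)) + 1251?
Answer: -372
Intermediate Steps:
A(C) = 1 (A(C) = (2*C)/((2*C)) = (2*C)*(1/(2*C)) = 1)
(-1624 + A(50)) + 1251 = (-1624 + 1) + 1251 = -1623 + 1251 = -372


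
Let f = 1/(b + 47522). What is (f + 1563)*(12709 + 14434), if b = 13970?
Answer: 2608767934571/61492 ≈ 4.2425e+7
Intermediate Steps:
f = 1/61492 (f = 1/(13970 + 47522) = 1/61492 ≈ 1.6262e-5)
(f + 1563)*(12709 + 14434) = (1/61492 + 1563)*(12709 + 14434) = (96111997/61492)*27143 = 2608767934571/61492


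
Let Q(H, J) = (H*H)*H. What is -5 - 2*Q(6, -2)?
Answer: -437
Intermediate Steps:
Q(H, J) = H³ (Q(H, J) = H²*H = H³)
-5 - 2*Q(6, -2) = -5 - 2*6³ = -5 - 2*216 = -5 - 432 = -437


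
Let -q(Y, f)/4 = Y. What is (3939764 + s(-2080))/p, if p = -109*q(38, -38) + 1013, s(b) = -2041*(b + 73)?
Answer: 8036051/17581 ≈ 457.09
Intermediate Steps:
s(b) = -148993 - 2041*b (s(b) = -2041*(73 + b) = -148993 - 2041*b)
q(Y, f) = -4*Y
p = 17581 (p = -(-436)*38 + 1013 = -109*(-152) + 1013 = 16568 + 1013 = 17581)
(3939764 + s(-2080))/p = (3939764 + (-148993 - 2041*(-2080)))/17581 = (3939764 + (-148993 + 4245280))*(1/17581) = (3939764 + 4096287)*(1/17581) = 8036051*(1/17581) = 8036051/17581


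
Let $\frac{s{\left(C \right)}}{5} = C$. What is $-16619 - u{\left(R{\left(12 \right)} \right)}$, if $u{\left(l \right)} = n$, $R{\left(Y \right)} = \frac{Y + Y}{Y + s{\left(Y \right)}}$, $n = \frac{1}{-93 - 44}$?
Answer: $- \frac{2276802}{137} \approx -16619.0$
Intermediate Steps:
$s{\left(C \right)} = 5 C$
$n = - \frac{1}{137}$ ($n = \frac{1}{-137} = - \frac{1}{137} \approx -0.0072993$)
$R{\left(Y \right)} = \frac{1}{3}$ ($R{\left(Y \right)} = \frac{Y + Y}{Y + 5 Y} = \frac{2 Y}{6 Y} = 2 Y \frac{1}{6 Y} = \frac{1}{3}$)
$u{\left(l \right)} = - \frac{1}{137}$
$-16619 - u{\left(R{\left(12 \right)} \right)} = -16619 - - \frac{1}{137} = -16619 + \frac{1}{137} = - \frac{2276802}{137}$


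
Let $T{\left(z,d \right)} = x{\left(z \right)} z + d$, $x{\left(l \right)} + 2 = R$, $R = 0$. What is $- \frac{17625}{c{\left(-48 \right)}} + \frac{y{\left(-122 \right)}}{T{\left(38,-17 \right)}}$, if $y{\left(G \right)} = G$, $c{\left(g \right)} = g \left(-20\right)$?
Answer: $- \frac{101467}{5952} \approx -17.048$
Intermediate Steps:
$c{\left(g \right)} = - 20 g$
$x{\left(l \right)} = -2$ ($x{\left(l \right)} = -2 + 0 = -2$)
$T{\left(z,d \right)} = d - 2 z$ ($T{\left(z,d \right)} = - 2 z + d = d - 2 z$)
$- \frac{17625}{c{\left(-48 \right)}} + \frac{y{\left(-122 \right)}}{T{\left(38,-17 \right)}} = - \frac{17625}{\left(-20\right) \left(-48\right)} - \frac{122}{-17 - 76} = - \frac{17625}{960} - \frac{122}{-17 - 76} = \left(-17625\right) \frac{1}{960} - \frac{122}{-93} = - \frac{1175}{64} - - \frac{122}{93} = - \frac{1175}{64} + \frac{122}{93} = - \frac{101467}{5952}$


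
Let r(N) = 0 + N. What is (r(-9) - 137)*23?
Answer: -3358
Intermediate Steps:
r(N) = N
(r(-9) - 137)*23 = (-9 - 137)*23 = -146*23 = -3358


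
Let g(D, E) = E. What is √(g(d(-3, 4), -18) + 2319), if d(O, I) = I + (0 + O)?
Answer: √2301 ≈ 47.969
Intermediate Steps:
d(O, I) = I + O
√(g(d(-3, 4), -18) + 2319) = √(-18 + 2319) = √2301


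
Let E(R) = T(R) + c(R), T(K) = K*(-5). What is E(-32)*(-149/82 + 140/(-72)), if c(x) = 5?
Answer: -76340/123 ≈ -620.65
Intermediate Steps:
T(K) = -5*K
E(R) = 5 - 5*R (E(R) = -5*R + 5 = 5 - 5*R)
E(-32)*(-149/82 + 140/(-72)) = (5 - 5*(-32))*(-149/82 + 140/(-72)) = (5 + 160)*(-149*1/82 + 140*(-1/72)) = 165*(-149/82 - 35/18) = 165*(-1388/369) = -76340/123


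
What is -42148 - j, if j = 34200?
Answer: -76348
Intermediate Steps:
-42148 - j = -42148 - 1*34200 = -42148 - 34200 = -76348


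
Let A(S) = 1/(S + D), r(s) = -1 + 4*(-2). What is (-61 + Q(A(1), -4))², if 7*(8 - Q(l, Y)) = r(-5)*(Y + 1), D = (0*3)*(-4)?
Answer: 158404/49 ≈ 3232.7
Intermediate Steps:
r(s) = -9 (r(s) = -1 - 8 = -9)
D = 0 (D = 0*(-4) = 0)
A(S) = 1/S (A(S) = 1/(S + 0) = 1/S)
Q(l, Y) = 65/7 + 9*Y/7 (Q(l, Y) = 8 - (-9)*(Y + 1)/7 = 8 - (-9)*(1 + Y)/7 = 8 - (-9 - 9*Y)/7 = 8 + (9/7 + 9*Y/7) = 65/7 + 9*Y/7)
(-61 + Q(A(1), -4))² = (-61 + (65/7 + (9/7)*(-4)))² = (-61 + (65/7 - 36/7))² = (-61 + 29/7)² = (-398/7)² = 158404/49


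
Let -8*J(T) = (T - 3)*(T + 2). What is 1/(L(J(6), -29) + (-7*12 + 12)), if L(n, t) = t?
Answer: -1/101 ≈ -0.0099010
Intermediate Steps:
J(T) = -(-3 + T)*(2 + T)/8 (J(T) = -(T - 3)*(T + 2)/8 = -(-3 + T)*(2 + T)/8)
1/(L(J(6), -29) + (-7*12 + 12)) = 1/(-29 + (-7*12 + 12)) = 1/(-29 + (-84 + 12)) = 1/(-29 - 72) = 1/(-101) = -1/101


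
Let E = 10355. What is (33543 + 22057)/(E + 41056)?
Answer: 55600/51411 ≈ 1.0815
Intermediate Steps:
(33543 + 22057)/(E + 41056) = (33543 + 22057)/(10355 + 41056) = 55600/51411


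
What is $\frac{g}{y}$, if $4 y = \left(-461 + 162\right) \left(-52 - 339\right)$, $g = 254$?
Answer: $\frac{1016}{116909} \approx 0.0086905$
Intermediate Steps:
$y = \frac{116909}{4}$ ($y = \frac{\left(-461 + 162\right) \left(-52 - 339\right)}{4} = \frac{\left(-299\right) \left(-391\right)}{4} = \frac{1}{4} \cdot 116909 = \frac{116909}{4} \approx 29227.0$)
$\frac{g}{y} = \frac{254}{\frac{116909}{4}} = 254 \cdot \frac{4}{116909} = \frac{1016}{116909}$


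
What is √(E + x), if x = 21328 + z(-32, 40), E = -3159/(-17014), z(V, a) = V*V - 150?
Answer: √6427004250818/17014 ≈ 149.00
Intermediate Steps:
z(V, a) = -150 + V² (z(V, a) = V² - 150 = -150 + V²)
E = 3159/17014 (E = -3159*(-1/17014) = 3159/17014 ≈ 0.18567)
x = 22202 (x = 21328 + (-150 + (-32)²) = 21328 + (-150 + 1024) = 21328 + 874 = 22202)
√(E + x) = √(3159/17014 + 22202) = √(377747987/17014) = √6427004250818/17014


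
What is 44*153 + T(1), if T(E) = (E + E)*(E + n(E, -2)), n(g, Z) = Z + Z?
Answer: 6726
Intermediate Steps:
n(g, Z) = 2*Z
T(E) = 2*E*(-4 + E) (T(E) = (E + E)*(E + 2*(-2)) = (2*E)*(E - 4) = (2*E)*(-4 + E) = 2*E*(-4 + E))
44*153 + T(1) = 44*153 + 2*1*(-4 + 1) = 6732 + 2*1*(-3) = 6732 - 6 = 6726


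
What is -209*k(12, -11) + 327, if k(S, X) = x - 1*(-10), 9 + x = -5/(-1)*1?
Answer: -927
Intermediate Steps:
x = -4 (x = -9 - 5/(-1)*1 = -9 - 5*(-1)*1 = -9 + 5*1 = -9 + 5 = -4)
k(S, X) = 6 (k(S, X) = -4 - 1*(-10) = -4 + 10 = 6)
-209*k(12, -11) + 327 = -209*6 + 327 = -1254 + 327 = -927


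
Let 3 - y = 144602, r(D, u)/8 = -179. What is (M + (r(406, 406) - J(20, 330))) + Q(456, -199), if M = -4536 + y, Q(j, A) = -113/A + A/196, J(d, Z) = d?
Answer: -5873512801/39004 ≈ -1.5059e+5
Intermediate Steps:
r(D, u) = -1432 (r(D, u) = 8*(-179) = -1432)
y = -144599 (y = 3 - 1*144602 = 3 - 144602 = -144599)
Q(j, A) = -113/A + A/196 (Q(j, A) = -113/A + A*(1/196) = -113/A + A/196)
M = -149135 (M = -4536 - 144599 = -149135)
(M + (r(406, 406) - J(20, 330))) + Q(456, -199) = (-149135 + (-1432 - 1*20)) + (-113/(-199) + (1/196)*(-199)) = (-149135 + (-1432 - 20)) + (-113*(-1/199) - 199/196) = (-149135 - 1452) + (113/199 - 199/196) = -150587 - 17453/39004 = -5873512801/39004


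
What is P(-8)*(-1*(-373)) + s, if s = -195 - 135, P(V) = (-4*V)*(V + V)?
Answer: -191306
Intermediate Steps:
P(V) = -8*V² (P(V) = (-4*V)*(2*V) = -8*V²)
s = -330
P(-8)*(-1*(-373)) + s = (-8*(-8)²)*(-1*(-373)) - 330 = -8*64*373 - 330 = -512*373 - 330 = -190976 - 330 = -191306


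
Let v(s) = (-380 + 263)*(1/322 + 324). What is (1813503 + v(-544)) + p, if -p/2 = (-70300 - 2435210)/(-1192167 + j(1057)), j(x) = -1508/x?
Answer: 720462318356024691/405759292694 ≈ 1.7756e+6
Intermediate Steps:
v(s) = -12206493/322 (v(s) = -117*(1/322 + 324) = -117*104329/322 = -12206493/322)
p = -5296648140/1260122027 (p = -2*(-70300 - 2435210)/(-1192167 - 1508/1057) = -(-5011020)/(-1192167 - 1508*1/1057) = -(-5011020)/(-1192167 - 1508/1057) = -(-5011020)/(-1260122027/1057) = -(-5011020)*(-1057)/1260122027 = -2*2648324070/1260122027 = -5296648140/1260122027 ≈ -4.2033)
(1813503 + v(-544)) + p = (1813503 - 12206493/322) - 5296648140/1260122027 = 571741473/322 - 5296648140/1260122027 = 720462318356024691/405759292694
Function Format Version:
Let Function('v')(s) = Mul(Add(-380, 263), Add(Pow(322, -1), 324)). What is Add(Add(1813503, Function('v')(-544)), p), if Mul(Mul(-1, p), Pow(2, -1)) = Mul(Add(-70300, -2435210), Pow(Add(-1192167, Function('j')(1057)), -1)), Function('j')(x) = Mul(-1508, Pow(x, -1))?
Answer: Rational(720462318356024691, 405759292694) ≈ 1.7756e+6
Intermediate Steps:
Function('v')(s) = Rational(-12206493, 322) (Function('v')(s) = Mul(-117, Add(Rational(1, 322), 324)) = Mul(-117, Rational(104329, 322)) = Rational(-12206493, 322))
p = Rational(-5296648140, 1260122027) (p = Mul(-2, Mul(Add(-70300, -2435210), Pow(Add(-1192167, Mul(-1508, Pow(1057, -1))), -1))) = Mul(-2, Mul(-2505510, Pow(Add(-1192167, Mul(-1508, Rational(1, 1057))), -1))) = Mul(-2, Mul(-2505510, Pow(Add(-1192167, Rational(-1508, 1057)), -1))) = Mul(-2, Mul(-2505510, Pow(Rational(-1260122027, 1057), -1))) = Mul(-2, Mul(-2505510, Rational(-1057, 1260122027))) = Mul(-2, Rational(2648324070, 1260122027)) = Rational(-5296648140, 1260122027) ≈ -4.2033)
Add(Add(1813503, Function('v')(-544)), p) = Add(Add(1813503, Rational(-12206493, 322)), Rational(-5296648140, 1260122027)) = Add(Rational(571741473, 322), Rational(-5296648140, 1260122027)) = Rational(720462318356024691, 405759292694)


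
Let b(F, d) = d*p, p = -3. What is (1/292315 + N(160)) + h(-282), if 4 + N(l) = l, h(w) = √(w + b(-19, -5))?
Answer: 45601141/292315 + I*√267 ≈ 156.0 + 16.34*I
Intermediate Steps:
b(F, d) = -3*d (b(F, d) = d*(-3) = -3*d)
h(w) = √(15 + w) (h(w) = √(w - 3*(-5)) = √(w + 15) = √(15 + w))
N(l) = -4 + l
(1/292315 + N(160)) + h(-282) = (1/292315 + (-4 + 160)) + √(15 - 282) = (1/292315 + 156) + √(-267) = 45601141/292315 + I*√267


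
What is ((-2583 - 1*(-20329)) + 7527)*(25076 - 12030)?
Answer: 329711558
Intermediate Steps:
((-2583 - 1*(-20329)) + 7527)*(25076 - 12030) = ((-2583 + 20329) + 7527)*13046 = (17746 + 7527)*13046 = 25273*13046 = 329711558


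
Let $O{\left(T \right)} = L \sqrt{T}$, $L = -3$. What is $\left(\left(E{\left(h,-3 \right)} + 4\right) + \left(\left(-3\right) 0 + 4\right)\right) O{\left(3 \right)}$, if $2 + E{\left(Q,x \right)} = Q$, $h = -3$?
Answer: $- 9 \sqrt{3} \approx -15.588$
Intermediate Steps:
$E{\left(Q,x \right)} = -2 + Q$
$O{\left(T \right)} = - 3 \sqrt{T}$
$\left(\left(E{\left(h,-3 \right)} + 4\right) + \left(\left(-3\right) 0 + 4\right)\right) O{\left(3 \right)} = \left(\left(\left(-2 - 3\right) + 4\right) + \left(\left(-3\right) 0 + 4\right)\right) \left(- 3 \sqrt{3}\right) = \left(\left(-5 + 4\right) + \left(0 + 4\right)\right) \left(- 3 \sqrt{3}\right) = \left(-1 + 4\right) \left(- 3 \sqrt{3}\right) = 3 \left(- 3 \sqrt{3}\right) = - 9 \sqrt{3}$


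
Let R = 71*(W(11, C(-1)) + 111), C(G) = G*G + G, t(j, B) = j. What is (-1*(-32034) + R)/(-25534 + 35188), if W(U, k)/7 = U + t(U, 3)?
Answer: 50849/9654 ≈ 5.2671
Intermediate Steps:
C(G) = G + G² (C(G) = G² + G = G + G²)
W(U, k) = 14*U (W(U, k) = 7*(U + U) = 7*(2*U) = 14*U)
R = 18815 (R = 71*(14*11 + 111) = 71*(154 + 111) = 71*265 = 18815)
(-1*(-32034) + R)/(-25534 + 35188) = (-1*(-32034) + 18815)/(-25534 + 35188) = (32034 + 18815)/9654 = 50849*(1/9654) = 50849/9654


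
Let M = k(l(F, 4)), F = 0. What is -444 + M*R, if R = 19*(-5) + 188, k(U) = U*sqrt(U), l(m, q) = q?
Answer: 300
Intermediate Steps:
k(U) = U**(3/2)
M = 8 (M = 4**(3/2) = 8)
R = 93 (R = -95 + 188 = 93)
-444 + M*R = -444 + 8*93 = -444 + 744 = 300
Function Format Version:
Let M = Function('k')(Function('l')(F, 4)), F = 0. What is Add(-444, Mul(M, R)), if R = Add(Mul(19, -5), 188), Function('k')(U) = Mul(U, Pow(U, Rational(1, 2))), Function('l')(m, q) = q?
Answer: 300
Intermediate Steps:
Function('k')(U) = Pow(U, Rational(3, 2))
M = 8 (M = Pow(4, Rational(3, 2)) = 8)
R = 93 (R = Add(-95, 188) = 93)
Add(-444, Mul(M, R)) = Add(-444, Mul(8, 93)) = Add(-444, 744) = 300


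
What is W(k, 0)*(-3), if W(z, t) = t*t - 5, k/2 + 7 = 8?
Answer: 15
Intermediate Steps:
k = 2 (k = -14 + 2*8 = -14 + 16 = 2)
W(z, t) = -5 + t² (W(z, t) = t² - 5 = -5 + t²)
W(k, 0)*(-3) = (-5 + 0²)*(-3) = (-5 + 0)*(-3) = -5*(-3) = 15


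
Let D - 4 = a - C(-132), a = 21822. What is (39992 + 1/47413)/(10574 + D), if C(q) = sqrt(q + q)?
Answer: 2559789940950/2073845141543 + 632046899*I*sqrt(66)/8295380566172 ≈ 1.2343 + 0.00061899*I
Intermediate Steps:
C(q) = sqrt(2)*sqrt(q) (C(q) = sqrt(2*q) = sqrt(2)*sqrt(q))
D = 21826 - 2*I*sqrt(66) (D = 4 + (21822 - sqrt(2)*sqrt(-132)) = 4 + (21822 - sqrt(2)*2*I*sqrt(33)) = 4 + (21822 - 2*I*sqrt(66)) = 21826 - 2*I*sqrt(66) ≈ 21826.0 - 16.248*I)
(39992 + 1/47413)/(10574 + D) = (39992 + 1/47413)/(10574 + (21826 - 2*I*sqrt(66))) = (39992 + 1/47413)/(32400 - 2*I*sqrt(66)) = 1896140697/(47413*(32400 - 2*I*sqrt(66)))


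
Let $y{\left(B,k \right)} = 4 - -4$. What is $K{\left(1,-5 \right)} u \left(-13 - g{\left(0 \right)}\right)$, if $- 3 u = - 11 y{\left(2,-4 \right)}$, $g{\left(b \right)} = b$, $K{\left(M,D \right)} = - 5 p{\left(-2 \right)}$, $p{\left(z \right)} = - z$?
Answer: $\frac{11440}{3} \approx 3813.3$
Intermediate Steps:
$K{\left(M,D \right)} = -10$ ($K{\left(M,D \right)} = - 5 \left(\left(-1\right) \left(-2\right)\right) = \left(-5\right) 2 = -10$)
$y{\left(B,k \right)} = 8$ ($y{\left(B,k \right)} = 4 + 4 = 8$)
$u = \frac{88}{3}$ ($u = - \frac{\left(-11\right) 8}{3} = \left(- \frac{1}{3}\right) \left(-88\right) = \frac{88}{3} \approx 29.333$)
$K{\left(1,-5 \right)} u \left(-13 - g{\left(0 \right)}\right) = \left(-10\right) \frac{88}{3} \left(-13 - 0\right) = - \frac{880 \left(-13 + 0\right)}{3} = \left(- \frac{880}{3}\right) \left(-13\right) = \frac{11440}{3}$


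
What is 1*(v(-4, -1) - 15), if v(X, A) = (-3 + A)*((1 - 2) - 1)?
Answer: -7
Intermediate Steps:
v(X, A) = 6 - 2*A (v(X, A) = (-3 + A)*(-1 - 1) = (-3 + A)*(-2) = 6 - 2*A)
1*(v(-4, -1) - 15) = 1*((6 - 2*(-1)) - 15) = 1*((6 + 2) - 15) = 1*(8 - 15) = 1*(-7) = -7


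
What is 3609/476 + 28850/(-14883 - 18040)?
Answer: 105086507/15671348 ≈ 6.7056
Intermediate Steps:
3609/476 + 28850/(-14883 - 18040) = 3609*(1/476) + 28850/(-32923) = 3609/476 + 28850*(-1/32923) = 3609/476 - 28850/32923 = 105086507/15671348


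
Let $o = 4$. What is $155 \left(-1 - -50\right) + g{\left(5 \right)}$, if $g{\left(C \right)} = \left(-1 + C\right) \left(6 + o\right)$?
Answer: $7635$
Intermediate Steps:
$g{\left(C \right)} = -10 + 10 C$ ($g{\left(C \right)} = \left(-1 + C\right) \left(6 + 4\right) = \left(-1 + C\right) 10 = -10 + 10 C$)
$155 \left(-1 - -50\right) + g{\left(5 \right)} = 155 \left(-1 - -50\right) + \left(-10 + 10 \cdot 5\right) = 155 \left(-1 + 50\right) + \left(-10 + 50\right) = 155 \cdot 49 + 40 = 7595 + 40 = 7635$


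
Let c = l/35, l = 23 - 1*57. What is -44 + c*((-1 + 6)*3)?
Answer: -410/7 ≈ -58.571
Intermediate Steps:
l = -34 (l = 23 - 57 = -34)
c = -34/35 ≈ -0.97143
-44 + c*((-1 + 6)*3) = -44 - 34*(-1 + 6)*3/35 = -44 - 34*3/7 = -44 - 34/35*15 = -44 - 102/7 = -410/7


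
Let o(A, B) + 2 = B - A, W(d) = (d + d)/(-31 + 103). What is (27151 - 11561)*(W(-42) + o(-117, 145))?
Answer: 12105635/3 ≈ 4.0352e+6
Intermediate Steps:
W(d) = d/36 (W(d) = (2*d)/72 = (2*d)*(1/72) = d/36)
o(A, B) = -2 + B - A (o(A, B) = -2 + (B - A) = -2 + B - A)
(27151 - 11561)*(W(-42) + o(-117, 145)) = (27151 - 11561)*((1/36)*(-42) + (-2 + 145 - 1*(-117))) = 15590*(-7/6 + (-2 + 145 + 117)) = 15590*(-7/6 + 260) = 15590*(1553/6) = 12105635/3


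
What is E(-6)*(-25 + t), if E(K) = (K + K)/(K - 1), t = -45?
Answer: -120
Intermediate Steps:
E(K) = 2*K/(-1 + K) (E(K) = (2*K)/(-1 + K) = 2*K/(-1 + K))
E(-6)*(-25 + t) = (2*(-6)/(-1 - 6))*(-25 - 45) = (2*(-6)/(-7))*(-70) = (2*(-6)*(-⅐))*(-70) = (12/7)*(-70) = -120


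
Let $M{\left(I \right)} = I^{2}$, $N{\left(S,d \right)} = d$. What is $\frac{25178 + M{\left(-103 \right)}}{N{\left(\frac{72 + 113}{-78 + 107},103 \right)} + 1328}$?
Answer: $\frac{11929}{477} \approx 25.008$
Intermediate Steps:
$\frac{25178 + M{\left(-103 \right)}}{N{\left(\frac{72 + 113}{-78 + 107},103 \right)} + 1328} = \frac{25178 + \left(-103\right)^{2}}{103 + 1328} = \frac{25178 + 10609}{1431} = 35787 \cdot \frac{1}{1431} = \frac{11929}{477}$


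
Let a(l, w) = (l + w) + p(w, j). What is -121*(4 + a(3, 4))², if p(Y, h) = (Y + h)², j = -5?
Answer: -17424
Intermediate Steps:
a(l, w) = l + w + (-5 + w)² (a(l, w) = (l + w) + (w - 5)² = (l + w) + (-5 + w)² = l + w + (-5 + w)²)
-121*(4 + a(3, 4))² = -121*(4 + (3 + 4 + (-5 + 4)²))² = -121*(4 + (3 + 4 + (-1)²))² = -121*(4 + (3 + 4 + 1))² = -121*(4 + 8)² = -121*12² = -121*144 = -17424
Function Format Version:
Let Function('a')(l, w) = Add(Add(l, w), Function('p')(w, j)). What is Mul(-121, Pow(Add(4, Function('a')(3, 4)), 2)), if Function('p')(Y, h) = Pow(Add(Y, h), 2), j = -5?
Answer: -17424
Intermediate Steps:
Function('a')(l, w) = Add(l, w, Pow(Add(-5, w), 2)) (Function('a')(l, w) = Add(Add(l, w), Pow(Add(w, -5), 2)) = Add(Add(l, w), Pow(Add(-5, w), 2)) = Add(l, w, Pow(Add(-5, w), 2)))
Mul(-121, Pow(Add(4, Function('a')(3, 4)), 2)) = Mul(-121, Pow(Add(4, Add(3, 4, Pow(Add(-5, 4), 2))), 2)) = Mul(-121, Pow(Add(4, Add(3, 4, Pow(-1, 2))), 2)) = Mul(-121, Pow(Add(4, Add(3, 4, 1)), 2)) = Mul(-121, Pow(Add(4, 8), 2)) = Mul(-121, Pow(12, 2)) = Mul(-121, 144) = -17424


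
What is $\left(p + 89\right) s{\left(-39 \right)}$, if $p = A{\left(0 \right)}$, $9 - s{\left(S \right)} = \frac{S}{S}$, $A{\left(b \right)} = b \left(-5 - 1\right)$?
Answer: $712$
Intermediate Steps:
$A{\left(b \right)} = - 6 b$ ($A{\left(b \right)} = b \left(-6\right) = - 6 b$)
$s{\left(S \right)} = 8$ ($s{\left(S \right)} = 9 - \frac{S}{S} = 9 - 1 = 8$)
$p = 0$ ($p = \left(-6\right) 0 = 0$)
$\left(p + 89\right) s{\left(-39 \right)} = \left(0 + 89\right) 8 = 89 \cdot 8 = 712$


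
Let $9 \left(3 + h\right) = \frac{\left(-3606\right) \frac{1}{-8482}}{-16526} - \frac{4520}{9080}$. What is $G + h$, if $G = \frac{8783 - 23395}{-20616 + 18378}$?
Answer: $\frac{185527927352107}{53408849075874} \approx 3.4737$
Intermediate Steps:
$G = \frac{7306}{1119}$ ($G = - \frac{14612}{-2238} = \left(-14612\right) \left(- \frac{1}{2238}\right) = \frac{7306}{1119} \approx 6.529$)
$h = - \frac{437482002653}{143187262938}$ ($h = -3 + \frac{\frac{\left(-3606\right) \frac{1}{-8482}}{-16526} - \frac{4520}{9080}}{9} = -3 + \frac{\left(-3606\right) \left(- \frac{1}{8482}\right) \left(- \frac{1}{16526}\right) - \frac{113}{227}}{9} = -3 + \frac{\frac{1803}{4241} \left(- \frac{1}{16526}\right) - \frac{113}{227}}{9} = -3 + \frac{- \frac{1803}{70086766} - \frac{113}{227}}{9} = -3 + \frac{1}{9} \left(- \frac{7920213839}{15909695882}\right) = -3 - \frac{7920213839}{143187262938} = - \frac{437482002653}{143187262938} \approx -3.0553$)
$G + h = \frac{7306}{1119} - \frac{437482002653}{143187262938} = \frac{185527927352107}{53408849075874}$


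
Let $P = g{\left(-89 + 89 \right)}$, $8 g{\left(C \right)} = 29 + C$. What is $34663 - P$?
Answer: $\frac{277275}{8} \approx 34659.0$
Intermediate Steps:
$g{\left(C \right)} = \frac{29}{8} + \frac{C}{8}$ ($g{\left(C \right)} = \frac{29 + C}{8} = \frac{29}{8} + \frac{C}{8}$)
$P = \frac{29}{8}$ ($P = \frac{29}{8} + \frac{-89 + 89}{8} = \frac{29}{8} + \frac{1}{8} \cdot 0 = \frac{29}{8} + 0 = \frac{29}{8} \approx 3.625$)
$34663 - P = 34663 - \frac{29}{8} = \frac{277275}{8}$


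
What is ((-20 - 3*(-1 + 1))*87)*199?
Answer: -346260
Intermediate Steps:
((-20 - 3*(-1 + 1))*87)*199 = ((-20 - 3*0)*87)*199 = ((-20 - 1*0)*87)*199 = ((-20 + 0)*87)*199 = -20*87*199 = -1740*199 = -346260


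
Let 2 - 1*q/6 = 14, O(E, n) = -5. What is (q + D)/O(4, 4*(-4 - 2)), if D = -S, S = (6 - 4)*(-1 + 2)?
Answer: 74/5 ≈ 14.800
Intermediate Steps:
S = 2 (S = 2*1 = 2)
q = -72 (q = 12 - 6*14 = 12 - 84 = -72)
D = -2 (D = -1*2 = -2)
(q + D)/O(4, 4*(-4 - 2)) = (-72 - 2)/(-5) = -74*(-⅕) = 74/5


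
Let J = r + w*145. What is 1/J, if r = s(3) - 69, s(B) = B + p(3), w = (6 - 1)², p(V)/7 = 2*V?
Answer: 1/3601 ≈ 0.00027770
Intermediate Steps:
p(V) = 14*V (p(V) = 7*(2*V) = 14*V)
w = 25 (w = 5² = 25)
s(B) = 42 + B (s(B) = B + 14*3 = B + 42 = 42 + B)
r = -24 (r = (42 + 3) - 69 = 45 - 69 = -24)
J = 3601 (J = -24 + 25*145 = -24 + 3625 = 3601)
1/J = 1/3601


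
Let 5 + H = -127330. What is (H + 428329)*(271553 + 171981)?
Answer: 133501072796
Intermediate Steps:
H = -127335 (H = -5 - 127330 = -127335)
(H + 428329)*(271553 + 171981) = (-127335 + 428329)*(271553 + 171981) = 300994*443534 = 133501072796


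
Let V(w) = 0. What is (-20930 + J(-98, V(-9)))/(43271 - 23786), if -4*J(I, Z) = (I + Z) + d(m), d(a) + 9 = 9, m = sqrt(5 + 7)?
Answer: -13937/12990 ≈ -1.0729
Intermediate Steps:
m = 2*sqrt(3) (m = sqrt(12) = 2*sqrt(3) ≈ 3.4641)
d(a) = 0 (d(a) = -9 + 9 = 0)
J(I, Z) = -I/4 - Z/4 (J(I, Z) = -((I + Z) + 0)/4 = -(I + Z)/4 = -I/4 - Z/4)
(-20930 + J(-98, V(-9)))/(43271 - 23786) = (-20930 + (-1/4*(-98) - 1/4*0))/(43271 - 23786) = (-20930 + (49/2 + 0))/19485 = (-20930 + 49/2)*(1/19485) = -41811/2*1/19485 = -13937/12990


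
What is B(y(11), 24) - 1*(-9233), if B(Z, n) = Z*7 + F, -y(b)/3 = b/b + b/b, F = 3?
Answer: 9194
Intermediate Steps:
y(b) = -6 (y(b) = -3*(b/b + b/b) = -3*(1 + 1) = -3*2 = -6)
B(Z, n) = 3 + 7*Z (B(Z, n) = Z*7 + 3 = 7*Z + 3 = 3 + 7*Z)
B(y(11), 24) - 1*(-9233) = (3 + 7*(-6)) - 1*(-9233) = (3 - 42) + 9233 = -39 + 9233 = 9194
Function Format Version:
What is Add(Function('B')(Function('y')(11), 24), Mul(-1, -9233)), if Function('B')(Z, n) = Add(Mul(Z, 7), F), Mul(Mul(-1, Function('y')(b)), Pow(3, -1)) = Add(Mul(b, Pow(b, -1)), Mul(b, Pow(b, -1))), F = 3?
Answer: 9194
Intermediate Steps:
Function('y')(b) = -6 (Function('y')(b) = Mul(-3, Add(Mul(b, Pow(b, -1)), Mul(b, Pow(b, -1)))) = Mul(-3, Add(1, 1)) = Mul(-3, 2) = -6)
Function('B')(Z, n) = Add(3, Mul(7, Z)) (Function('B')(Z, n) = Add(Mul(Z, 7), 3) = Add(Mul(7, Z), 3) = Add(3, Mul(7, Z)))
Add(Function('B')(Function('y')(11), 24), Mul(-1, -9233)) = Add(Add(3, Mul(7, -6)), Mul(-1, -9233)) = Add(Add(3, -42), 9233) = Add(-39, 9233) = 9194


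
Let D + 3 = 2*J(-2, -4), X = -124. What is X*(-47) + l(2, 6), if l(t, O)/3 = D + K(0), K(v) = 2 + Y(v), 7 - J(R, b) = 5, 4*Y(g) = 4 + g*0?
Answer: 5840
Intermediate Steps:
Y(g) = 1 (Y(g) = (4 + g*0)/4 = (4 + 0)/4 = (¼)*4 = 1)
J(R, b) = 2 (J(R, b) = 7 - 1*5 = 7 - 5 = 2)
K(v) = 3 (K(v) = 2 + 1 = 3)
D = 1 (D = -3 + 2*2 = -3 + 4 = 1)
l(t, O) = 12 (l(t, O) = 3*(1 + 3) = 3*4 = 12)
X*(-47) + l(2, 6) = -124*(-47) + 12 = 5828 + 12 = 5840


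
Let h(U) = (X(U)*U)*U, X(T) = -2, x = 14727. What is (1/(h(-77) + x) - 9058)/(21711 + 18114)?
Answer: -2887489/12695325 ≈ -0.22745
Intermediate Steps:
h(U) = -2*U**2 (h(U) = (-2*U)*U = -2*U**2)
(1/(h(-77) + x) - 9058)/(21711 + 18114) = (1/(-2*(-77)**2 + 14727) - 9058)/(21711 + 18114) = (1/(-2*5929 + 14727) - 9058)/39825 = (1/(-11858 + 14727) - 9058)*(1/39825) = (1/2869 - 9058)*(1/39825) = -25987401/2869*1/39825 = -2887489/12695325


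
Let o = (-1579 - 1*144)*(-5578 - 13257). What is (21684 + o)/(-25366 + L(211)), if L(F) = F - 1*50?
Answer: -32474389/25205 ≈ -1288.4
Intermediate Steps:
L(F) = -50 + F (L(F) = F - 50 = -50 + F)
o = 32452705 (o = (-1579 - 144)*(-18835) = -1723*(-18835) = 32452705)
(21684 + o)/(-25366 + L(211)) = (21684 + 32452705)/(-25366 + (-50 + 211)) = 32474389/(-25366 + 161) = 32474389/(-25205) = 32474389*(-1/25205) = -32474389/25205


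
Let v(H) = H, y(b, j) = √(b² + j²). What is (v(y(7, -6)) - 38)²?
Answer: (38 - √85)² ≈ 828.31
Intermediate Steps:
(v(y(7, -6)) - 38)² = (√(7² + (-6)²) - 38)² = (√(49 + 36) - 38)² = (√85 - 38)² = (-38 + √85)²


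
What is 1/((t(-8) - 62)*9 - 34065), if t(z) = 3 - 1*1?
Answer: -1/34605 ≈ -2.8898e-5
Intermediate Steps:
t(z) = 2 (t(z) = 3 - 1 = 2)
1/((t(-8) - 62)*9 - 34065) = 1/((2 - 62)*9 - 34065) = 1/(-60*9 - 34065) = 1/(-540 - 34065) = 1/(-34605) = -1/34605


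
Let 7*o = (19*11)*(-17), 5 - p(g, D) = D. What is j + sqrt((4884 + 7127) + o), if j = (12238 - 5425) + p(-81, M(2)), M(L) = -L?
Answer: 6820 + 2*sqrt(140917)/7 ≈ 6927.3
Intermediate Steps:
p(g, D) = 5 - D
o = -3553/7 (o = ((19*11)*(-17))/7 = (209*(-17))/7 = (1/7)*(-3553) = -3553/7 ≈ -507.57)
j = 6820 (j = (12238 - 5425) + (5 - (-1)*2) = 6813 + (5 - 1*(-2)) = 6813 + (5 + 2) = 6813 + 7 = 6820)
j + sqrt((4884 + 7127) + o) = 6820 + sqrt((4884 + 7127) - 3553/7) = 6820 + sqrt(12011 - 3553/7) = 6820 + sqrt(80524/7) = 6820 + 2*sqrt(140917)/7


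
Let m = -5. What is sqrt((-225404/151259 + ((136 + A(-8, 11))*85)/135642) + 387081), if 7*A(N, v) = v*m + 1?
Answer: 2*sqrt(1382292613147448387293545)/3779460867 ≈ 622.16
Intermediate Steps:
A(N, v) = 1/7 - 5*v/7 (A(N, v) = (v*(-5) + 1)/7 = (-5*v + 1)/7 = (1 - 5*v)/7 = 1/7 - 5*v/7)
sqrt((-225404/151259 + ((136 + A(-8, 11))*85)/135642) + 387081) = sqrt((-225404/151259 + ((136 + (1/7 - 5/7*11))*85)/135642) + 387081) = sqrt((-225404*1/151259 + ((136 + (1/7 - 55/7))*85)*(1/135642)) + 387081) = sqrt((-225404/151259 + ((136 - 54/7)*85)*(1/135642)) + 387081) = sqrt((-225404/151259 + ((898/7)*85)*(1/135642)) + 387081) = sqrt((-225404/151259 + (76330/7)*(1/135642)) + 387081) = sqrt((-225404/151259 + 38165/474747) + 387081) = sqrt(-101237073053/71809756473 + 387081) = sqrt(27796091108252260/71809756473) = 2*sqrt(1382292613147448387293545)/3779460867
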